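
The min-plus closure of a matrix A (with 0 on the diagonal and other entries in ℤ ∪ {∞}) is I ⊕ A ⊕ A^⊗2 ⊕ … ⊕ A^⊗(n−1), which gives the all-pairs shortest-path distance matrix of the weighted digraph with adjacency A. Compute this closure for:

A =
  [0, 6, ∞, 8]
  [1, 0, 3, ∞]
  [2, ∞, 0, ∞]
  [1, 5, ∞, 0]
Closure =
  [0, 6, 9, 8]
  [1, 0, 3, 9]
  [2, 8, 0, 10]
  [1, 5, 8, 0]

This is the Floyd-Warshall all-pairs shortest-path computation. For each intermediate vertex k = 0, 1, …, 3, update dist[i][j] ← min(dist[i][j], dist[i][k] + dist[k][j]). The final matrix gives, for each (i, j), the minimum total weight of any directed path from i to j (possibly empty when i = j).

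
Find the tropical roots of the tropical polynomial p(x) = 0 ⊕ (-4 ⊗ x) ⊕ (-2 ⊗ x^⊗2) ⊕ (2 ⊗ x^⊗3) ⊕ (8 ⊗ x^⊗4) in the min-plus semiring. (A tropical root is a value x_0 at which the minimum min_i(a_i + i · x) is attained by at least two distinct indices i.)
Roots: {-6, -4, -2, 4}

Each tropical root is a break point of the lower envelope of the lines y = a_i + i · x (there are 5 lines, with slopes 0, 1, ..., 4). Only the lines that attain the minimum somewhere contribute to roots; other lines are dominated. Here the surviving (envelope) indices are i = 4, i = 3, i = 2, i = 1, i = 0.
Intersections between consecutive envelope lines give the roots: for adjacent envelope indices i < j the intersection is x = (a_i − a_j) / (j − i). Reading off the sorted break points: {-6, -4, -2, 4}.
Verification: at each break x_0, at least two indices attain the minimum of min_i(a_i + i · x_0).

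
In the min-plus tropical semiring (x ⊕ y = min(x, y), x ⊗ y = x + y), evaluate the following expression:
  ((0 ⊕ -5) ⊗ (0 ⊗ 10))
((0 ⊕ -5) ⊗ (0 ⊗ 10)) = 5

Expand innermost to outermost. Recall ⊕ takes the minimum of its arguments and ⊗ takes their sum. Working out the expression ((0 ⊕ -5) ⊗ (0 ⊗ 10)) gives 5.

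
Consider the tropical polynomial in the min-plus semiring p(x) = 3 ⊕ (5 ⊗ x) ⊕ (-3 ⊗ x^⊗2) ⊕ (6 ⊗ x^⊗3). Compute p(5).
p(5) = 3

A tropical monomial a ⊗ x^⊗i evaluates to a + i · x. Evaluating each term at x = 5:
  Term 0 contributes 3 + 0 · 5 = 3
  Term 1 contributes 5 + 1 · 5 = 10
  Term 2 contributes -3 + 2 · 5 = 7
  Term 3 contributes 6 + 3 · 5 = 21
p(5) = ⊕ of these = min[3, 10, 7, 21] = 3.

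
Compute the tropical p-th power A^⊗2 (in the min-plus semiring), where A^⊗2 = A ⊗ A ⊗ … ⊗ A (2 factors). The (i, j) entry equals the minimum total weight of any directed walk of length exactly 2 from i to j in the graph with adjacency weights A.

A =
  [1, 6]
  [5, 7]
A^⊗2 =
  [2, 7]
  [6, 11]

Each entry (A^⊗2)_ij equals the minimum over all length-2 walks i = v_0 → v_1 → … → v_2 = j of Σ_t A[v_t][v_{t+1}]. For example, for (i, j) = (0, 1) we minimise over 2 possible intermediate vertex sequences; the minimum is 7, attained along the walk 0 → 0 → 1.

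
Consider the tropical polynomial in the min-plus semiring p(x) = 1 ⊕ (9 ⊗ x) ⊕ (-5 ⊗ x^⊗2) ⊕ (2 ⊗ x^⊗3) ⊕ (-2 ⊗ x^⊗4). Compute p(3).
p(3) = 1

A tropical monomial a ⊗ x^⊗i evaluates to a + i · x. Evaluating each term at x = 3:
  Term 0 contributes 1 + 0 · 3 = 1
  Term 1 contributes 9 + 1 · 3 = 12
  Term 2 contributes -5 + 2 · 3 = 1
  Term 3 contributes 2 + 3 · 3 = 11
  Term 4 contributes -2 + 4 · 3 = 10
p(3) = ⊕ of these = min[1, 12, 1, 11, 10] = 1.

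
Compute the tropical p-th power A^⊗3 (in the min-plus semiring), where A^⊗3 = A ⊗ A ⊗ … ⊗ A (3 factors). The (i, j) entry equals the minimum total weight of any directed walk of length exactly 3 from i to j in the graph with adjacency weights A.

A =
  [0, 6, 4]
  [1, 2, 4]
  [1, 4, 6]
A^⊗3 =
  [0, 6, 4]
  [1, 6, 5]
  [1, 7, 5]

Each entry (A^⊗3)_ij equals the minimum over all length-3 walks i = v_0 → v_1 → … → v_3 = j of Σ_t A[v_t][v_{t+1}]. For example, for (i, j) = (0, 2) we minimise over 9 possible intermediate vertex sequences; the minimum is 4, attained along the walk 0 → 0 → 0 → 2.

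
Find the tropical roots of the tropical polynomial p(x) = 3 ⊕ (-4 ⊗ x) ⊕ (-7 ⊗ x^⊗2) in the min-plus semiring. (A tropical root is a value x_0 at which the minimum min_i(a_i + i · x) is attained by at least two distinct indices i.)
Roots: {3, 7}

Each tropical root is a break point of the lower envelope of the lines y = a_i + i · x (there are 3 lines, with slopes 0, 1, ..., 2). Only the lines that attain the minimum somewhere contribute to roots; other lines are dominated. Here the surviving (envelope) indices are i = 2, i = 1, i = 0.
Intersections between consecutive envelope lines give the roots: for adjacent envelope indices i < j the intersection is x = (a_i − a_j) / (j − i). Reading off the sorted break points: {3, 7}.
Verification: at each break x_0, at least two indices attain the minimum of min_i(a_i + i · x_0).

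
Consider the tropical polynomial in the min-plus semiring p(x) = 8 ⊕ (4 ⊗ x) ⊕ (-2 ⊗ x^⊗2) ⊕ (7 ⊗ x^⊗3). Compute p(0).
p(0) = -2

A tropical monomial a ⊗ x^⊗i evaluates to a + i · x. Evaluating each term at x = 0:
  Term 0 contributes 8 + 0 · 0 = 8
  Term 1 contributes 4 + 1 · 0 = 4
  Term 2 contributes -2 + 2 · 0 = -2
  Term 3 contributes 7 + 3 · 0 = 7
p(0) = ⊕ of these = min[8, 4, -2, 7] = -2.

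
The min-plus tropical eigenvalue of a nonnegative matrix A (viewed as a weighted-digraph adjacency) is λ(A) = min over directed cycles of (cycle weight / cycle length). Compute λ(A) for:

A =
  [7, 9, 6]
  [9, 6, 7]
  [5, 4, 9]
λ(A) = 11/2

Enumerate directed cycles and compute their means (weight / length). Sample:
  cycle 0 → 0: weight = 7, length = 1, mean = 7/1 ≈ 7.000
  cycle 1 → 1: weight = 6, length = 1, mean = 6/1 ≈ 6.000
  cycle 2 → 2: weight = 9, length = 1, mean = 9/1 ≈ 9.000
  cycle 0 → 1 → 0: weight = 18, length = 2, mean = 18/2 ≈ 9.000
  cycle 0 → 2 → 0: weight = 11, length = 2, mean = 11/2 ≈ 5.500
  cycle 1 → 0 → 1: weight = 18, length = 2, mean = 18/2 ≈ 9.000
Minimum mean = 5.500, attained e.g. along the cycle 0 → 2 → 0 with weight 11 and length 2. So λ(A) = 11/2 = 11/2.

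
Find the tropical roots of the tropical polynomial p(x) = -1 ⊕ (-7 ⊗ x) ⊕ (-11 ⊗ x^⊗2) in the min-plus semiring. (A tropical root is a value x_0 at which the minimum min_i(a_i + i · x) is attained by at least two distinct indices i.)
Roots: {4, 6}

Each tropical root is a break point of the lower envelope of the lines y = a_i + i · x (there are 3 lines, with slopes 0, 1, ..., 2). Only the lines that attain the minimum somewhere contribute to roots; other lines are dominated. Here the surviving (envelope) indices are i = 2, i = 1, i = 0.
Intersections between consecutive envelope lines give the roots: for adjacent envelope indices i < j the intersection is x = (a_i − a_j) / (j − i). Reading off the sorted break points: {4, 6}.
Verification: at each break x_0, at least two indices attain the minimum of min_i(a_i + i · x_0).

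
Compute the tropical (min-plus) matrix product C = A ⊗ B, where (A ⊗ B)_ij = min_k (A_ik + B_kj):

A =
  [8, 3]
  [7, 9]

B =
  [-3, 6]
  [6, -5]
A ⊗ B =
  [5, -2]
  [4, 4]

Apply the min-plus product entry-by-entry:
  C[0][0] = min over k of (A[0][0] + B[0][0] = 8 + -3 = 5, A[0][1] + B[1][0] = 3 + 6 = 9) = 5 (attained at k = 0)
  C[0][1] = min over k of (A[0][0] + B[0][1] = 8 + 6 = 14, A[0][1] + B[1][1] = 3 + -5 = -2) = -2 (attained at k = 1)
  C[1][0] = min over k of (A[1][0] + B[0][0] = 7 + -3 = 4, A[1][1] + B[1][0] = 9 + 6 = 15) = 4 (attained at k = 0)
  C[1][1] = min over k of (A[1][0] + B[0][1] = 7 + 6 = 13, A[1][1] + B[1][1] = 9 + -5 = 4) = 4 (attained at k = 1)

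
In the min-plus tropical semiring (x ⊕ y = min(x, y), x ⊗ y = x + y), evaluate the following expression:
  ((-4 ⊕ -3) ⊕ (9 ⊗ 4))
((-4 ⊕ -3) ⊕ (9 ⊗ 4)) = -4

Expand innermost to outermost. Recall ⊕ takes the minimum of its arguments and ⊗ takes their sum. Working out the expression ((-4 ⊕ -3) ⊕ (9 ⊗ 4)) gives -4.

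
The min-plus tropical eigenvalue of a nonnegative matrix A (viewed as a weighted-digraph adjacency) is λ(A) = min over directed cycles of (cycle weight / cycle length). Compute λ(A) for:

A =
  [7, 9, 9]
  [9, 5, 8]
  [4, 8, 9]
λ(A) = 5

Enumerate directed cycles and compute their means (weight / length). Sample:
  cycle 0 → 0: weight = 7, length = 1, mean = 7/1 ≈ 7.000
  cycle 1 → 1: weight = 5, length = 1, mean = 5/1 ≈ 5.000
  cycle 2 → 2: weight = 9, length = 1, mean = 9/1 ≈ 9.000
  cycle 0 → 1 → 0: weight = 18, length = 2, mean = 18/2 ≈ 9.000
  cycle 0 → 2 → 0: weight = 13, length = 2, mean = 13/2 ≈ 6.500
  cycle 1 → 0 → 1: weight = 18, length = 2, mean = 18/2 ≈ 9.000
Minimum mean = 5.000, attained e.g. along the cycle 1 → 1 with weight 5 and length 1. So λ(A) = 5/1 = 5.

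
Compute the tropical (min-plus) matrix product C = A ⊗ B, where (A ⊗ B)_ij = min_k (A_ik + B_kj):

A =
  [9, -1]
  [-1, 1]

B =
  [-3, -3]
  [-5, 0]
A ⊗ B =
  [-6, -1]
  [-4, -4]

Apply the min-plus product entry-by-entry:
  C[0][0] = min over k of (A[0][0] + B[0][0] = 9 + -3 = 6, A[0][1] + B[1][0] = -1 + -5 = -6) = -6 (attained at k = 1)
  C[0][1] = min over k of (A[0][0] + B[0][1] = 9 + -3 = 6, A[0][1] + B[1][1] = -1 + 0 = -1) = -1 (attained at k = 1)
  C[1][0] = min over k of (A[1][0] + B[0][0] = -1 + -3 = -4, A[1][1] + B[1][0] = 1 + -5 = -4) = -4 (attained at k = 0)
  C[1][1] = min over k of (A[1][0] + B[0][1] = -1 + -3 = -4, A[1][1] + B[1][1] = 1 + 0 = 1) = -4 (attained at k = 0)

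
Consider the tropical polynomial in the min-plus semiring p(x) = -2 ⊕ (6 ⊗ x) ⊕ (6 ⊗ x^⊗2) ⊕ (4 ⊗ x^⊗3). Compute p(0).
p(0) = -2

A tropical monomial a ⊗ x^⊗i evaluates to a + i · x. Evaluating each term at x = 0:
  Term 0 contributes -2 + 0 · 0 = -2
  Term 1 contributes 6 + 1 · 0 = 6
  Term 2 contributes 6 + 2 · 0 = 6
  Term 3 contributes 4 + 3 · 0 = 4
p(0) = ⊕ of these = min[-2, 6, 6, 4] = -2.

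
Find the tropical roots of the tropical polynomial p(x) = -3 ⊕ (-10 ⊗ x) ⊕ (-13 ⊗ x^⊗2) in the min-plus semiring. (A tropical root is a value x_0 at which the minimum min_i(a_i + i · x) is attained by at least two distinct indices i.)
Roots: {3, 7}

Each tropical root is a break point of the lower envelope of the lines y = a_i + i · x (there are 3 lines, with slopes 0, 1, ..., 2). Only the lines that attain the minimum somewhere contribute to roots; other lines are dominated. Here the surviving (envelope) indices are i = 2, i = 1, i = 0.
Intersections between consecutive envelope lines give the roots: for adjacent envelope indices i < j the intersection is x = (a_i − a_j) / (j − i). Reading off the sorted break points: {3, 7}.
Verification: at each break x_0, at least two indices attain the minimum of min_i(a_i + i · x_0).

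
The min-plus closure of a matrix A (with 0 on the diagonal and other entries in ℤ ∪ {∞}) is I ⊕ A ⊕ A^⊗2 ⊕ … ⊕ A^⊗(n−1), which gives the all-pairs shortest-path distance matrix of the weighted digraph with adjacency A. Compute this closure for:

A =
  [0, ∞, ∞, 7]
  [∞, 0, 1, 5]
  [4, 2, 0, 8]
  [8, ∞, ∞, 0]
Closure =
  [0, ∞, ∞, 7]
  [5, 0, 1, 5]
  [4, 2, 0, 7]
  [8, ∞, ∞, 0]

This is the Floyd-Warshall all-pairs shortest-path computation. For each intermediate vertex k = 0, 1, …, 3, update dist[i][j] ← min(dist[i][j], dist[i][k] + dist[k][j]). The final matrix gives, for each (i, j), the minimum total weight of any directed path from i to j (possibly empty when i = j).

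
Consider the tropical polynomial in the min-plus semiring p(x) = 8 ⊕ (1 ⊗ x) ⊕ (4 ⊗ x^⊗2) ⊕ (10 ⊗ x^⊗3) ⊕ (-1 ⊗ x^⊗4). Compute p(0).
p(0) = -1

A tropical monomial a ⊗ x^⊗i evaluates to a + i · x. Evaluating each term at x = 0:
  Term 0 contributes 8 + 0 · 0 = 8
  Term 1 contributes 1 + 1 · 0 = 1
  Term 2 contributes 4 + 2 · 0 = 4
  Term 3 contributes 10 + 3 · 0 = 10
  Term 4 contributes -1 + 4 · 0 = -1
p(0) = ⊕ of these = min[8, 1, 4, 10, -1] = -1.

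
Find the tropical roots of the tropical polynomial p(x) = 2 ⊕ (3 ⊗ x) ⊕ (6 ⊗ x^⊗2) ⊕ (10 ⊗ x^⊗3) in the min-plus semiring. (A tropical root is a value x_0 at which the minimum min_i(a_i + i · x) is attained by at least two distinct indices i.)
Roots: {-4, -3, -1}

Each tropical root is a break point of the lower envelope of the lines y = a_i + i · x (there are 4 lines, with slopes 0, 1, ..., 3). Only the lines that attain the minimum somewhere contribute to roots; other lines are dominated. Here the surviving (envelope) indices are i = 3, i = 2, i = 1, i = 0.
Intersections between consecutive envelope lines give the roots: for adjacent envelope indices i < j the intersection is x = (a_i − a_j) / (j − i). Reading off the sorted break points: {-4, -3, -1}.
Verification: at each break x_0, at least two indices attain the minimum of min_i(a_i + i · x_0).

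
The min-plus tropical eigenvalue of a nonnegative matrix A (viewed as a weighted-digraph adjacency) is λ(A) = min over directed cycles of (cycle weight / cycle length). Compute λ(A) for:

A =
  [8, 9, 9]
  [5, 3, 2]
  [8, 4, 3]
λ(A) = 3

Enumerate directed cycles and compute their means (weight / length). Sample:
  cycle 0 → 0: weight = 8, length = 1, mean = 8/1 ≈ 8.000
  cycle 1 → 1: weight = 3, length = 1, mean = 3/1 ≈ 3.000
  cycle 2 → 2: weight = 3, length = 1, mean = 3/1 ≈ 3.000
  cycle 0 → 1 → 0: weight = 14, length = 2, mean = 14/2 ≈ 7.000
  cycle 0 → 2 → 0: weight = 17, length = 2, mean = 17/2 ≈ 8.500
  cycle 1 → 0 → 1: weight = 14, length = 2, mean = 14/2 ≈ 7.000
Minimum mean = 3.000, attained e.g. along the cycle 1 → 1 with weight 3 and length 1. So λ(A) = 3/1 = 3.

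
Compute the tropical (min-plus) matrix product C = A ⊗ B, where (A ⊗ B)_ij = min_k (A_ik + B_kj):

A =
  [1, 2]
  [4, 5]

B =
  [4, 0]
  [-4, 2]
A ⊗ B =
  [-2, 1]
  [1, 4]

Apply the min-plus product entry-by-entry:
  C[0][0] = min over k of (A[0][0] + B[0][0] = 1 + 4 = 5, A[0][1] + B[1][0] = 2 + -4 = -2) = -2 (attained at k = 1)
  C[0][1] = min over k of (A[0][0] + B[0][1] = 1 + 0 = 1, A[0][1] + B[1][1] = 2 + 2 = 4) = 1 (attained at k = 0)
  C[1][0] = min over k of (A[1][0] + B[0][0] = 4 + 4 = 8, A[1][1] + B[1][0] = 5 + -4 = 1) = 1 (attained at k = 1)
  C[1][1] = min over k of (A[1][0] + B[0][1] = 4 + 0 = 4, A[1][1] + B[1][1] = 5 + 2 = 7) = 4 (attained at k = 0)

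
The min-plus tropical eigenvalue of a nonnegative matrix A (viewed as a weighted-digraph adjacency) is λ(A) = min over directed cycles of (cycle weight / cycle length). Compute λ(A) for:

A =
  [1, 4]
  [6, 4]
λ(A) = 1

Enumerate directed cycles and compute their means (weight / length). Sample:
  cycle 0 → 0: weight = 1, length = 1, mean = 1/1 ≈ 1.000
  cycle 1 → 1: weight = 4, length = 1, mean = 4/1 ≈ 4.000
  cycle 0 → 1 → 0: weight = 10, length = 2, mean = 10/2 ≈ 5.000
  cycle 1 → 0 → 1: weight = 10, length = 2, mean = 10/2 ≈ 5.000
Minimum mean = 1.000, attained e.g. along the cycle 0 → 0 with weight 1 and length 1. So λ(A) = 1/1 = 1.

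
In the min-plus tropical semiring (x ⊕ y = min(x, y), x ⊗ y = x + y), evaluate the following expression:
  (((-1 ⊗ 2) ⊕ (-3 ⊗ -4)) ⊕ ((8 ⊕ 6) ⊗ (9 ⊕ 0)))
(((-1 ⊗ 2) ⊕ (-3 ⊗ -4)) ⊕ ((8 ⊕ 6) ⊗ (9 ⊕ 0))) = -7

Expand innermost to outermost. Recall ⊕ takes the minimum of its arguments and ⊗ takes their sum. Working out the expression (((-1 ⊗ 2) ⊕ (-3 ⊗ -4)) ⊕ ((8 ⊕ 6) ⊗ (9 ⊕ 0))) gives -7.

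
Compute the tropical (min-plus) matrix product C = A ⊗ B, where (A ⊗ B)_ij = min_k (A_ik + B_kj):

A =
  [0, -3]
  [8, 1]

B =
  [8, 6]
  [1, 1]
A ⊗ B =
  [-2, -2]
  [2, 2]

Apply the min-plus product entry-by-entry:
  C[0][0] = min over k of (A[0][0] + B[0][0] = 0 + 8 = 8, A[0][1] + B[1][0] = -3 + 1 = -2) = -2 (attained at k = 1)
  C[0][1] = min over k of (A[0][0] + B[0][1] = 0 + 6 = 6, A[0][1] + B[1][1] = -3 + 1 = -2) = -2 (attained at k = 1)
  C[1][0] = min over k of (A[1][0] + B[0][0] = 8 + 8 = 16, A[1][1] + B[1][0] = 1 + 1 = 2) = 2 (attained at k = 1)
  C[1][1] = min over k of (A[1][0] + B[0][1] = 8 + 6 = 14, A[1][1] + B[1][1] = 1 + 1 = 2) = 2 (attained at k = 1)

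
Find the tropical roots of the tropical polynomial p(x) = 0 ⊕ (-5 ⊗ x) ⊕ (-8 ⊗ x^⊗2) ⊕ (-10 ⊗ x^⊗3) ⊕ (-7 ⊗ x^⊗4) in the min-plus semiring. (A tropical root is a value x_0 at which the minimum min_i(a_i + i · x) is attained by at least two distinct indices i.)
Roots: {-3, 2, 3, 5}

Each tropical root is a break point of the lower envelope of the lines y = a_i + i · x (there are 5 lines, with slopes 0, 1, ..., 4). Only the lines that attain the minimum somewhere contribute to roots; other lines are dominated. Here the surviving (envelope) indices are i = 4, i = 3, i = 2, i = 1, i = 0.
Intersections between consecutive envelope lines give the roots: for adjacent envelope indices i < j the intersection is x = (a_i − a_j) / (j − i). Reading off the sorted break points: {-3, 2, 3, 5}.
Verification: at each break x_0, at least two indices attain the minimum of min_i(a_i + i · x_0).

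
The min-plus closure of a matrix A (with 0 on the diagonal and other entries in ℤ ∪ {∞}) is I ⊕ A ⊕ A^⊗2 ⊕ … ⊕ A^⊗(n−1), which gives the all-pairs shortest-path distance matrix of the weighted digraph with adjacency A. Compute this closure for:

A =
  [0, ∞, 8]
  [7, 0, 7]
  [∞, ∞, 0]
Closure =
  [0, ∞, 8]
  [7, 0, 7]
  [∞, ∞, 0]

This is the Floyd-Warshall all-pairs shortest-path computation. For each intermediate vertex k = 0, 1, …, 2, update dist[i][j] ← min(dist[i][j], dist[i][k] + dist[k][j]). The final matrix gives, for each (i, j), the minimum total weight of any directed path from i to j (possibly empty when i = j).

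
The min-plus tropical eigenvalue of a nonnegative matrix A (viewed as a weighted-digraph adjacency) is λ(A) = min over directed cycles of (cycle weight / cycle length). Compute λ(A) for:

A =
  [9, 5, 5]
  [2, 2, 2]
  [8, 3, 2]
λ(A) = 2

Enumerate directed cycles and compute their means (weight / length). Sample:
  cycle 0 → 0: weight = 9, length = 1, mean = 9/1 ≈ 9.000
  cycle 1 → 1: weight = 2, length = 1, mean = 2/1 ≈ 2.000
  cycle 2 → 2: weight = 2, length = 1, mean = 2/1 ≈ 2.000
  cycle 0 → 1 → 0: weight = 7, length = 2, mean = 7/2 ≈ 3.500
  cycle 0 → 2 → 0: weight = 13, length = 2, mean = 13/2 ≈ 6.500
  cycle 1 → 0 → 1: weight = 7, length = 2, mean = 7/2 ≈ 3.500
Minimum mean = 2.000, attained e.g. along the cycle 1 → 1 with weight 2 and length 1. So λ(A) = 2/1 = 2.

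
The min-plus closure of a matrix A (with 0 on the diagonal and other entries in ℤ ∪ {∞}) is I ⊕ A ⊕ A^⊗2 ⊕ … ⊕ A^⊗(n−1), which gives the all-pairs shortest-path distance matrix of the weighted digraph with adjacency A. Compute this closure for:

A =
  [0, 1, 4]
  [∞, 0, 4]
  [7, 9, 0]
Closure =
  [0, 1, 4]
  [11, 0, 4]
  [7, 8, 0]

This is the Floyd-Warshall all-pairs shortest-path computation. For each intermediate vertex k = 0, 1, …, 2, update dist[i][j] ← min(dist[i][j], dist[i][k] + dist[k][j]). The final matrix gives, for each (i, j), the minimum total weight of any directed path from i to j (possibly empty when i = j).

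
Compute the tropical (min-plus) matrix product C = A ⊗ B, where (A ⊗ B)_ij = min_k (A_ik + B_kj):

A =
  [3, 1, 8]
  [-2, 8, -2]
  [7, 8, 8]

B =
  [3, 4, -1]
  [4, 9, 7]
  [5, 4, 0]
A ⊗ B =
  [5, 7, 2]
  [1, 2, -3]
  [10, 11, 6]

Apply the min-plus product entry-by-entry:
  C[0][0] = min over k of (A[0][0] + B[0][0] = 3 + 3 = 6, A[0][1] + B[1][0] = 1 + 4 = 5, A[0][2] + B[2][0] = 8 + 5 = 13) = 5 (attained at k = 1)
  C[0][1] = min over k of (A[0][0] + B[0][1] = 3 + 4 = 7, A[0][1] + B[1][1] = 1 + 9 = 10, A[0][2] + B[2][1] = 8 + 4 = 12) = 7 (attained at k = 0)
  C[0][2] = min over k of (A[0][0] + B[0][2] = 3 + -1 = 2, A[0][1] + B[1][2] = 1 + 7 = 8, A[0][2] + B[2][2] = 8 + 0 = 8) = 2 (attained at k = 0)
  C[1][0] = min over k of (A[1][0] + B[0][0] = -2 + 3 = 1, A[1][1] + B[1][0] = 8 + 4 = 12, A[1][2] + B[2][0] = -2 + 5 = 3) = 1 (attained at k = 0)
  C[1][1] = min over k of (A[1][0] + B[0][1] = -2 + 4 = 2, A[1][1] + B[1][1] = 8 + 9 = 17, A[1][2] + B[2][1] = -2 + 4 = 2) = 2 (attained at k = 0)
  C[1][2] = min over k of (A[1][0] + B[0][2] = -2 + -1 = -3, A[1][1] + B[1][2] = 8 + 7 = 15, A[1][2] + B[2][2] = -2 + 0 = -2) = -3 (attained at k = 0)
  C[2][0] = min over k of (A[2][0] + B[0][0] = 7 + 3 = 10, A[2][1] + B[1][0] = 8 + 4 = 12, A[2][2] + B[2][0] = 8 + 5 = 13) = 10 (attained at k = 0)
  C[2][1] = min over k of (A[2][0] + B[0][1] = 7 + 4 = 11, A[2][1] + B[1][1] = 8 + 9 = 17, A[2][2] + B[2][1] = 8 + 4 = 12) = 11 (attained at k = 0)
  C[2][2] = min over k of (A[2][0] + B[0][2] = 7 + -1 = 6, A[2][1] + B[1][2] = 8 + 7 = 15, A[2][2] + B[2][2] = 8 + 0 = 8) = 6 (attained at k = 0)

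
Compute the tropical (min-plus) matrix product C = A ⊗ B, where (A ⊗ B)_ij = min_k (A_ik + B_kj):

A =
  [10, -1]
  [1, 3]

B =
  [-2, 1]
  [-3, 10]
A ⊗ B =
  [-4, 9]
  [-1, 2]

Apply the min-plus product entry-by-entry:
  C[0][0] = min over k of (A[0][0] + B[0][0] = 10 + -2 = 8, A[0][1] + B[1][0] = -1 + -3 = -4) = -4 (attained at k = 1)
  C[0][1] = min over k of (A[0][0] + B[0][1] = 10 + 1 = 11, A[0][1] + B[1][1] = -1 + 10 = 9) = 9 (attained at k = 1)
  C[1][0] = min over k of (A[1][0] + B[0][0] = 1 + -2 = -1, A[1][1] + B[1][0] = 3 + -3 = 0) = -1 (attained at k = 0)
  C[1][1] = min over k of (A[1][0] + B[0][1] = 1 + 1 = 2, A[1][1] + B[1][1] = 3 + 10 = 13) = 2 (attained at k = 0)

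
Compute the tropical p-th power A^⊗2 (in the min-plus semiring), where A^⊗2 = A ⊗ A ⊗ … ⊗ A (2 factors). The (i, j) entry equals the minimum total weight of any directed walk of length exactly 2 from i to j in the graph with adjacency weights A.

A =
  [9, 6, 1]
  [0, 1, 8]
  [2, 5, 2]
A^⊗2 =
  [3, 6, 3]
  [1, 2, 1]
  [4, 6, 3]

Each entry (A^⊗2)_ij equals the minimum over all length-2 walks i = v_0 → v_1 → … → v_2 = j of Σ_t A[v_t][v_{t+1}]. For example, for (i, j) = (0, 2) we minimise over 3 possible intermediate vertex sequences; the minimum is 3, attained along the walk 0 → 2 → 2.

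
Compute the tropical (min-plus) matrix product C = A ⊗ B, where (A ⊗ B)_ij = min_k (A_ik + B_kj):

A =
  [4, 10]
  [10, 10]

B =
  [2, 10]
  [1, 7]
A ⊗ B =
  [6, 14]
  [11, 17]

Apply the min-plus product entry-by-entry:
  C[0][0] = min over k of (A[0][0] + B[0][0] = 4 + 2 = 6, A[0][1] + B[1][0] = 10 + 1 = 11) = 6 (attained at k = 0)
  C[0][1] = min over k of (A[0][0] + B[0][1] = 4 + 10 = 14, A[0][1] + B[1][1] = 10 + 7 = 17) = 14 (attained at k = 0)
  C[1][0] = min over k of (A[1][0] + B[0][0] = 10 + 2 = 12, A[1][1] + B[1][0] = 10 + 1 = 11) = 11 (attained at k = 1)
  C[1][1] = min over k of (A[1][0] + B[0][1] = 10 + 10 = 20, A[1][1] + B[1][1] = 10 + 7 = 17) = 17 (attained at k = 1)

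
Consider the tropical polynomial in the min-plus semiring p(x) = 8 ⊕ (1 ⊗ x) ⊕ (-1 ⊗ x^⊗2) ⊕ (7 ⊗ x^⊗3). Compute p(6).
p(6) = 7

A tropical monomial a ⊗ x^⊗i evaluates to a + i · x. Evaluating each term at x = 6:
  Term 0 contributes 8 + 0 · 6 = 8
  Term 1 contributes 1 + 1 · 6 = 7
  Term 2 contributes -1 + 2 · 6 = 11
  Term 3 contributes 7 + 3 · 6 = 25
p(6) = ⊕ of these = min[8, 7, 11, 25] = 7.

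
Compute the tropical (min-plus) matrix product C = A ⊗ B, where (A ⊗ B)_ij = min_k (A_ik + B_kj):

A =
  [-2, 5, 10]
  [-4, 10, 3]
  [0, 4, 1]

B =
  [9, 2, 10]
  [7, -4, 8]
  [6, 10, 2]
A ⊗ B =
  [7, 0, 8]
  [5, -2, 5]
  [7, 0, 3]

Apply the min-plus product entry-by-entry:
  C[0][0] = min over k of (A[0][0] + B[0][0] = -2 + 9 = 7, A[0][1] + B[1][0] = 5 + 7 = 12, A[0][2] + B[2][0] = 10 + 6 = 16) = 7 (attained at k = 0)
  C[0][1] = min over k of (A[0][0] + B[0][1] = -2 + 2 = 0, A[0][1] + B[1][1] = 5 + -4 = 1, A[0][2] + B[2][1] = 10 + 10 = 20) = 0 (attained at k = 0)
  C[0][2] = min over k of (A[0][0] + B[0][2] = -2 + 10 = 8, A[0][1] + B[1][2] = 5 + 8 = 13, A[0][2] + B[2][2] = 10 + 2 = 12) = 8 (attained at k = 0)
  C[1][0] = min over k of (A[1][0] + B[0][0] = -4 + 9 = 5, A[1][1] + B[1][0] = 10 + 7 = 17, A[1][2] + B[2][0] = 3 + 6 = 9) = 5 (attained at k = 0)
  C[1][1] = min over k of (A[1][0] + B[0][1] = -4 + 2 = -2, A[1][1] + B[1][1] = 10 + -4 = 6, A[1][2] + B[2][1] = 3 + 10 = 13) = -2 (attained at k = 0)
  C[1][2] = min over k of (A[1][0] + B[0][2] = -4 + 10 = 6, A[1][1] + B[1][2] = 10 + 8 = 18, A[1][2] + B[2][2] = 3 + 2 = 5) = 5 (attained at k = 2)
  C[2][0] = min over k of (A[2][0] + B[0][0] = 0 + 9 = 9, A[2][1] + B[1][0] = 4 + 7 = 11, A[2][2] + B[2][0] = 1 + 6 = 7) = 7 (attained at k = 2)
  C[2][1] = min over k of (A[2][0] + B[0][1] = 0 + 2 = 2, A[2][1] + B[1][1] = 4 + -4 = 0, A[2][2] + B[2][1] = 1 + 10 = 11) = 0 (attained at k = 1)
  C[2][2] = min over k of (A[2][0] + B[0][2] = 0 + 10 = 10, A[2][1] + B[1][2] = 4 + 8 = 12, A[2][2] + B[2][2] = 1 + 2 = 3) = 3 (attained at k = 2)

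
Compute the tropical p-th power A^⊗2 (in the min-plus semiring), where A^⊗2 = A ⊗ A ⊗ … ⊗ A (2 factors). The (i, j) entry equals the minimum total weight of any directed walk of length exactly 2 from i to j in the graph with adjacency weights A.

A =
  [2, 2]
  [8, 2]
A^⊗2 =
  [4, 4]
  [10, 4]

Each entry (A^⊗2)_ij equals the minimum over all length-2 walks i = v_0 → v_1 → … → v_2 = j of Σ_t A[v_t][v_{t+1}]. For example, for (i, j) = (0, 1) we minimise over 2 possible intermediate vertex sequences; the minimum is 4, attained along the walk 0 → 0 → 1.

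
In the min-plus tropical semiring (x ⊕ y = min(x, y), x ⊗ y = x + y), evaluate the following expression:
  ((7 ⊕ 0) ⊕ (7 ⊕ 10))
((7 ⊕ 0) ⊕ (7 ⊕ 10)) = 0

Expand innermost to outermost. Recall ⊕ takes the minimum of its arguments and ⊗ takes their sum. Working out the expression ((7 ⊕ 0) ⊕ (7 ⊕ 10)) gives 0.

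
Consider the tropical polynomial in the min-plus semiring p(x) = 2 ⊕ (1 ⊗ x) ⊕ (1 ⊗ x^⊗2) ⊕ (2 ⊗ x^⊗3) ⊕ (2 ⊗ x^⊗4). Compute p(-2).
p(-2) = -6

A tropical monomial a ⊗ x^⊗i evaluates to a + i · x. Evaluating each term at x = -2:
  Term 0 contributes 2 + 0 · -2 = 2
  Term 1 contributes 1 + 1 · -2 = -1
  Term 2 contributes 1 + 2 · -2 = -3
  Term 3 contributes 2 + 3 · -2 = -4
  Term 4 contributes 2 + 4 · -2 = -6
p(-2) = ⊕ of these = min[2, -1, -3, -4, -6] = -6.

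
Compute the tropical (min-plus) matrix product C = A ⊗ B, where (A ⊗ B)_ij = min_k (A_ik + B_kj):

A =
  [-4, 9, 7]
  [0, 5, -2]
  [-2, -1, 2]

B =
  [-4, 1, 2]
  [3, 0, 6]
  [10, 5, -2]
A ⊗ B =
  [-8, -3, -2]
  [-4, 1, -4]
  [-6, -1, 0]

Apply the min-plus product entry-by-entry:
  C[0][0] = min over k of (A[0][0] + B[0][0] = -4 + -4 = -8, A[0][1] + B[1][0] = 9 + 3 = 12, A[0][2] + B[2][0] = 7 + 10 = 17) = -8 (attained at k = 0)
  C[0][1] = min over k of (A[0][0] + B[0][1] = -4 + 1 = -3, A[0][1] + B[1][1] = 9 + 0 = 9, A[0][2] + B[2][1] = 7 + 5 = 12) = -3 (attained at k = 0)
  C[0][2] = min over k of (A[0][0] + B[0][2] = -4 + 2 = -2, A[0][1] + B[1][2] = 9 + 6 = 15, A[0][2] + B[2][2] = 7 + -2 = 5) = -2 (attained at k = 0)
  C[1][0] = min over k of (A[1][0] + B[0][0] = 0 + -4 = -4, A[1][1] + B[1][0] = 5 + 3 = 8, A[1][2] + B[2][0] = -2 + 10 = 8) = -4 (attained at k = 0)
  C[1][1] = min over k of (A[1][0] + B[0][1] = 0 + 1 = 1, A[1][1] + B[1][1] = 5 + 0 = 5, A[1][2] + B[2][1] = -2 + 5 = 3) = 1 (attained at k = 0)
  C[1][2] = min over k of (A[1][0] + B[0][2] = 0 + 2 = 2, A[1][1] + B[1][2] = 5 + 6 = 11, A[1][2] + B[2][2] = -2 + -2 = -4) = -4 (attained at k = 2)
  C[2][0] = min over k of (A[2][0] + B[0][0] = -2 + -4 = -6, A[2][1] + B[1][0] = -1 + 3 = 2, A[2][2] + B[2][0] = 2 + 10 = 12) = -6 (attained at k = 0)
  C[2][1] = min over k of (A[2][0] + B[0][1] = -2 + 1 = -1, A[2][1] + B[1][1] = -1 + 0 = -1, A[2][2] + B[2][1] = 2 + 5 = 7) = -1 (attained at k = 0)
  C[2][2] = min over k of (A[2][0] + B[0][2] = -2 + 2 = 0, A[2][1] + B[1][2] = -1 + 6 = 5, A[2][2] + B[2][2] = 2 + -2 = 0) = 0 (attained at k = 0)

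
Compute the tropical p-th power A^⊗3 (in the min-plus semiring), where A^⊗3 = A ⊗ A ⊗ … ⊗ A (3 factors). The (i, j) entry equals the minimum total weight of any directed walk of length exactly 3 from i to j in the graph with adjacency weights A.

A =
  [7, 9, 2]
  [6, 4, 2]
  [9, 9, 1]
A^⊗3 =
  [12, 12, 4]
  [12, 12, 4]
  [11, 11, 3]

Each entry (A^⊗3)_ij equals the minimum over all length-3 walks i = v_0 → v_1 → … → v_3 = j of Σ_t A[v_t][v_{t+1}]. For example, for (i, j) = (0, 2) we minimise over 9 possible intermediate vertex sequences; the minimum is 4, attained along the walk 0 → 2 → 2 → 2.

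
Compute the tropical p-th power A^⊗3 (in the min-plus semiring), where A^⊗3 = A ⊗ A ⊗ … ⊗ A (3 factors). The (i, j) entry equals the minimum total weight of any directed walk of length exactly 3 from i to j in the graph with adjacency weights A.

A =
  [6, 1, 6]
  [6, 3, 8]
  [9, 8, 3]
A^⊗3 =
  [10, 7, 12]
  [12, 9, 14]
  [15, 13, 9]

Each entry (A^⊗3)_ij equals the minimum over all length-3 walks i = v_0 → v_1 → … → v_3 = j of Σ_t A[v_t][v_{t+1}]. For example, for (i, j) = (0, 2) we minimise over 9 possible intermediate vertex sequences; the minimum is 12, attained along the walk 0 → 1 → 1 → 2.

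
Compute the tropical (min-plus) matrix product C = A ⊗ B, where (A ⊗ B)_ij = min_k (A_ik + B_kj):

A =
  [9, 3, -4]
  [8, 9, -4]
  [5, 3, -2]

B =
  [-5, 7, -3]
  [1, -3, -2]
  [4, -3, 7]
A ⊗ B =
  [0, -7, 1]
  [0, -7, 3]
  [0, -5, 1]

Apply the min-plus product entry-by-entry:
  C[0][0] = min over k of (A[0][0] + B[0][0] = 9 + -5 = 4, A[0][1] + B[1][0] = 3 + 1 = 4, A[0][2] + B[2][0] = -4 + 4 = 0) = 0 (attained at k = 2)
  C[0][1] = min over k of (A[0][0] + B[0][1] = 9 + 7 = 16, A[0][1] + B[1][1] = 3 + -3 = 0, A[0][2] + B[2][1] = -4 + -3 = -7) = -7 (attained at k = 2)
  C[0][2] = min over k of (A[0][0] + B[0][2] = 9 + -3 = 6, A[0][1] + B[1][2] = 3 + -2 = 1, A[0][2] + B[2][2] = -4 + 7 = 3) = 1 (attained at k = 1)
  C[1][0] = min over k of (A[1][0] + B[0][0] = 8 + -5 = 3, A[1][1] + B[1][0] = 9 + 1 = 10, A[1][2] + B[2][0] = -4 + 4 = 0) = 0 (attained at k = 2)
  C[1][1] = min over k of (A[1][0] + B[0][1] = 8 + 7 = 15, A[1][1] + B[1][1] = 9 + -3 = 6, A[1][2] + B[2][1] = -4 + -3 = -7) = -7 (attained at k = 2)
  C[1][2] = min over k of (A[1][0] + B[0][2] = 8 + -3 = 5, A[1][1] + B[1][2] = 9 + -2 = 7, A[1][2] + B[2][2] = -4 + 7 = 3) = 3 (attained at k = 2)
  C[2][0] = min over k of (A[2][0] + B[0][0] = 5 + -5 = 0, A[2][1] + B[1][0] = 3 + 1 = 4, A[2][2] + B[2][0] = -2 + 4 = 2) = 0 (attained at k = 0)
  C[2][1] = min over k of (A[2][0] + B[0][1] = 5 + 7 = 12, A[2][1] + B[1][1] = 3 + -3 = 0, A[2][2] + B[2][1] = -2 + -3 = -5) = -5 (attained at k = 2)
  C[2][2] = min over k of (A[2][0] + B[0][2] = 5 + -3 = 2, A[2][1] + B[1][2] = 3 + -2 = 1, A[2][2] + B[2][2] = -2 + 7 = 5) = 1 (attained at k = 1)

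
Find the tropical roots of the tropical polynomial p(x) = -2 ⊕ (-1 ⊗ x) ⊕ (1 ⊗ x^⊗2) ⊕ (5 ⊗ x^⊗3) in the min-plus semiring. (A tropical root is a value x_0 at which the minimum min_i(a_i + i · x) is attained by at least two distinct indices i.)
Roots: {-4, -2, -1}

Each tropical root is a break point of the lower envelope of the lines y = a_i + i · x (there are 4 lines, with slopes 0, 1, ..., 3). Only the lines that attain the minimum somewhere contribute to roots; other lines are dominated. Here the surviving (envelope) indices are i = 3, i = 2, i = 1, i = 0.
Intersections between consecutive envelope lines give the roots: for adjacent envelope indices i < j the intersection is x = (a_i − a_j) / (j − i). Reading off the sorted break points: {-4, -2, -1}.
Verification: at each break x_0, at least two indices attain the minimum of min_i(a_i + i · x_0).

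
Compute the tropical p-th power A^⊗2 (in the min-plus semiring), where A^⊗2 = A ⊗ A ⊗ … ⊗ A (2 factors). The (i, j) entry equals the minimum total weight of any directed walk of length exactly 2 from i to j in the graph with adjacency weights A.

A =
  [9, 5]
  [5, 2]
A^⊗2 =
  [10, 7]
  [7, 4]

Each entry (A^⊗2)_ij equals the minimum over all length-2 walks i = v_0 → v_1 → … → v_2 = j of Σ_t A[v_t][v_{t+1}]. For example, for (i, j) = (0, 1) we minimise over 2 possible intermediate vertex sequences; the minimum is 7, attained along the walk 0 → 1 → 1.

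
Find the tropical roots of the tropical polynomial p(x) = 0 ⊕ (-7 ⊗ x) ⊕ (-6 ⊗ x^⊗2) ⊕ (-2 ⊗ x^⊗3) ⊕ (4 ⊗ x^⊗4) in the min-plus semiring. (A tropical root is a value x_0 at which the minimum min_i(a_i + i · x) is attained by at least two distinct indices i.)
Roots: {-6, -4, -1, 7}

Each tropical root is a break point of the lower envelope of the lines y = a_i + i · x (there are 5 lines, with slopes 0, 1, ..., 4). Only the lines that attain the minimum somewhere contribute to roots; other lines are dominated. Here the surviving (envelope) indices are i = 4, i = 3, i = 2, i = 1, i = 0.
Intersections between consecutive envelope lines give the roots: for adjacent envelope indices i < j the intersection is x = (a_i − a_j) / (j − i). Reading off the sorted break points: {-6, -4, -1, 7}.
Verification: at each break x_0, at least two indices attain the minimum of min_i(a_i + i · x_0).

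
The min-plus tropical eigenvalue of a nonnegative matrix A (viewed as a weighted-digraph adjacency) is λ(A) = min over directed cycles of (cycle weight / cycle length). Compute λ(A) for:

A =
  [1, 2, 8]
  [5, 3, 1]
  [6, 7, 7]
λ(A) = 1

Enumerate directed cycles and compute their means (weight / length). Sample:
  cycle 0 → 0: weight = 1, length = 1, mean = 1/1 ≈ 1.000
  cycle 1 → 1: weight = 3, length = 1, mean = 3/1 ≈ 3.000
  cycle 2 → 2: weight = 7, length = 1, mean = 7/1 ≈ 7.000
  cycle 0 → 1 → 0: weight = 7, length = 2, mean = 7/2 ≈ 3.500
  cycle 0 → 2 → 0: weight = 14, length = 2, mean = 14/2 ≈ 7.000
  cycle 1 → 0 → 1: weight = 7, length = 2, mean = 7/2 ≈ 3.500
Minimum mean = 1.000, attained e.g. along the cycle 0 → 0 with weight 1 and length 1. So λ(A) = 1/1 = 1.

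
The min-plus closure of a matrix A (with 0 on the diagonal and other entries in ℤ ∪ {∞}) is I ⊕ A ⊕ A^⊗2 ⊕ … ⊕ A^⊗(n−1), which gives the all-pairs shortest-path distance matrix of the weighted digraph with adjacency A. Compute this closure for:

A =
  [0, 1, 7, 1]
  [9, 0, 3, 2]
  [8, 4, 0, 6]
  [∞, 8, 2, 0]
Closure =
  [0, 1, 3, 1]
  [9, 0, 3, 2]
  [8, 4, 0, 6]
  [10, 6, 2, 0]

This is the Floyd-Warshall all-pairs shortest-path computation. For each intermediate vertex k = 0, 1, …, 3, update dist[i][j] ← min(dist[i][j], dist[i][k] + dist[k][j]). The final matrix gives, for each (i, j), the minimum total weight of any directed path from i to j (possibly empty when i = j).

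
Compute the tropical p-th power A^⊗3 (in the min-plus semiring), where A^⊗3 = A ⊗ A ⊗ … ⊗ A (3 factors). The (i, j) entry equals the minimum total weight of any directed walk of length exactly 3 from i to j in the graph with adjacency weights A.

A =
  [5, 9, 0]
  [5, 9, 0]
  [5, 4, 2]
A^⊗3 =
  [7, 6, 4]
  [7, 6, 4]
  [9, 8, 6]

Each entry (A^⊗3)_ij equals the minimum over all length-3 walks i = v_0 → v_1 → … → v_3 = j of Σ_t A[v_t][v_{t+1}]. For example, for (i, j) = (0, 2) we minimise over 9 possible intermediate vertex sequences; the minimum is 4, attained along the walk 0 → 2 → 1 → 2.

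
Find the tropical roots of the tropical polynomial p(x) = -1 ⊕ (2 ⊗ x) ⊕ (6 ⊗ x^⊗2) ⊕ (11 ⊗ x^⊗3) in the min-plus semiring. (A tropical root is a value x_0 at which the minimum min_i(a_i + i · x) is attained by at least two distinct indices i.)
Roots: {-5, -4, -3}

Each tropical root is a break point of the lower envelope of the lines y = a_i + i · x (there are 4 lines, with slopes 0, 1, ..., 3). Only the lines that attain the minimum somewhere contribute to roots; other lines are dominated. Here the surviving (envelope) indices are i = 3, i = 2, i = 1, i = 0.
Intersections between consecutive envelope lines give the roots: for adjacent envelope indices i < j the intersection is x = (a_i − a_j) / (j − i). Reading off the sorted break points: {-5, -4, -3}.
Verification: at each break x_0, at least two indices attain the minimum of min_i(a_i + i · x_0).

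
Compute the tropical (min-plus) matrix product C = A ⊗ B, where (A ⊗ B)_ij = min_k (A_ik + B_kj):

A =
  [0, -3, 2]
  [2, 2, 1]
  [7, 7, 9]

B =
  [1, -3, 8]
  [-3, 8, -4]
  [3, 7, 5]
A ⊗ B =
  [-6, -3, -7]
  [-1, -1, -2]
  [4, 4, 3]

Apply the min-plus product entry-by-entry:
  C[0][0] = min over k of (A[0][0] + B[0][0] = 0 + 1 = 1, A[0][1] + B[1][0] = -3 + -3 = -6, A[0][2] + B[2][0] = 2 + 3 = 5) = -6 (attained at k = 1)
  C[0][1] = min over k of (A[0][0] + B[0][1] = 0 + -3 = -3, A[0][1] + B[1][1] = -3 + 8 = 5, A[0][2] + B[2][1] = 2 + 7 = 9) = -3 (attained at k = 0)
  C[0][2] = min over k of (A[0][0] + B[0][2] = 0 + 8 = 8, A[0][1] + B[1][2] = -3 + -4 = -7, A[0][2] + B[2][2] = 2 + 5 = 7) = -7 (attained at k = 1)
  C[1][0] = min over k of (A[1][0] + B[0][0] = 2 + 1 = 3, A[1][1] + B[1][0] = 2 + -3 = -1, A[1][2] + B[2][0] = 1 + 3 = 4) = -1 (attained at k = 1)
  C[1][1] = min over k of (A[1][0] + B[0][1] = 2 + -3 = -1, A[1][1] + B[1][1] = 2 + 8 = 10, A[1][2] + B[2][1] = 1 + 7 = 8) = -1 (attained at k = 0)
  C[1][2] = min over k of (A[1][0] + B[0][2] = 2 + 8 = 10, A[1][1] + B[1][2] = 2 + -4 = -2, A[1][2] + B[2][2] = 1 + 5 = 6) = -2 (attained at k = 1)
  C[2][0] = min over k of (A[2][0] + B[0][0] = 7 + 1 = 8, A[2][1] + B[1][0] = 7 + -3 = 4, A[2][2] + B[2][0] = 9 + 3 = 12) = 4 (attained at k = 1)
  C[2][1] = min over k of (A[2][0] + B[0][1] = 7 + -3 = 4, A[2][1] + B[1][1] = 7 + 8 = 15, A[2][2] + B[2][1] = 9 + 7 = 16) = 4 (attained at k = 0)
  C[2][2] = min over k of (A[2][0] + B[0][2] = 7 + 8 = 15, A[2][1] + B[1][2] = 7 + -4 = 3, A[2][2] + B[2][2] = 9 + 5 = 14) = 3 (attained at k = 1)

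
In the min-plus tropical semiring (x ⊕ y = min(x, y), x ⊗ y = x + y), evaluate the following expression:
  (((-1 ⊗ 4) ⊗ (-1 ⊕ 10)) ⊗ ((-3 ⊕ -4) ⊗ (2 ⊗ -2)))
(((-1 ⊗ 4) ⊗ (-1 ⊕ 10)) ⊗ ((-3 ⊕ -4) ⊗ (2 ⊗ -2))) = -2

Expand innermost to outermost. Recall ⊕ takes the minimum of its arguments and ⊗ takes their sum. Working out the expression (((-1 ⊗ 4) ⊗ (-1 ⊕ 10)) ⊗ ((-3 ⊕ -4) ⊗ (2 ⊗ -2))) gives -2.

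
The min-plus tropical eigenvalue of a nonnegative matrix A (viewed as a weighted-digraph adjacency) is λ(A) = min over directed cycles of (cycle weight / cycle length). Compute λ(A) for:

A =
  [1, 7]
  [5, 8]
λ(A) = 1

Enumerate directed cycles and compute their means (weight / length). Sample:
  cycle 0 → 0: weight = 1, length = 1, mean = 1/1 ≈ 1.000
  cycle 1 → 1: weight = 8, length = 1, mean = 8/1 ≈ 8.000
  cycle 0 → 1 → 0: weight = 12, length = 2, mean = 12/2 ≈ 6.000
  cycle 1 → 0 → 1: weight = 12, length = 2, mean = 12/2 ≈ 6.000
Minimum mean = 1.000, attained e.g. along the cycle 0 → 0 with weight 1 and length 1. So λ(A) = 1/1 = 1.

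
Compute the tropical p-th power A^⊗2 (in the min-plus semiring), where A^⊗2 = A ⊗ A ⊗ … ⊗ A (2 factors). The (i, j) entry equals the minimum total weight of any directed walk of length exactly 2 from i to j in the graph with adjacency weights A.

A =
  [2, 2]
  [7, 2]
A^⊗2 =
  [4, 4]
  [9, 4]

Each entry (A^⊗2)_ij equals the minimum over all length-2 walks i = v_0 → v_1 → … → v_2 = j of Σ_t A[v_t][v_{t+1}]. For example, for (i, j) = (0, 1) we minimise over 2 possible intermediate vertex sequences; the minimum is 4, attained along the walk 0 → 0 → 1.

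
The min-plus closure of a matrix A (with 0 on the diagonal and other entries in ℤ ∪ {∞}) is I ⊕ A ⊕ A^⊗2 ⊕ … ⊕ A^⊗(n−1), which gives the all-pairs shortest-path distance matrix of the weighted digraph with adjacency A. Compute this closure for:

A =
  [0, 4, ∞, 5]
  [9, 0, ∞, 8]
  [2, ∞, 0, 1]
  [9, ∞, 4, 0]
Closure =
  [0, 4, 9, 5]
  [9, 0, 12, 8]
  [2, 6, 0, 1]
  [6, 10, 4, 0]

This is the Floyd-Warshall all-pairs shortest-path computation. For each intermediate vertex k = 0, 1, …, 3, update dist[i][j] ← min(dist[i][j], dist[i][k] + dist[k][j]). The final matrix gives, for each (i, j), the minimum total weight of any directed path from i to j (possibly empty when i = j).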